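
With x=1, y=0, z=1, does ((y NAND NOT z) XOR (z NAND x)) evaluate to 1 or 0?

Substituting: ((0 NAND NOT 1) XOR (1 NAND 1))
= 1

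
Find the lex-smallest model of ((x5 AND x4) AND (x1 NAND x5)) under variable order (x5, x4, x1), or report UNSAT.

x5=1, x4=1, x1=0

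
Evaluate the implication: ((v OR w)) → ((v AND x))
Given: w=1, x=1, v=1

Antecedent ((v OR w)) = 1; consequent ((v AND x)) = 1.
1 → 1 = 1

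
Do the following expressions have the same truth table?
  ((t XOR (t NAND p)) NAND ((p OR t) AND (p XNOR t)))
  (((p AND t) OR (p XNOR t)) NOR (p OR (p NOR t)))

No. Counterexample: with p=0, t=0, Expression 1 = 1 but Expression 2 = 0.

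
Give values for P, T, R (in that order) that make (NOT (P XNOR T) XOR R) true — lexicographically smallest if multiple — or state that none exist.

P=0, T=0, R=1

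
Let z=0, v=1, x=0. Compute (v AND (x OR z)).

Substituting: (1 AND (0 OR 0))
= 0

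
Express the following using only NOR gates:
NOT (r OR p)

(((r NOR p) NOR (r NOR p)) NOR ((r NOR p) NOR (r NOR p)))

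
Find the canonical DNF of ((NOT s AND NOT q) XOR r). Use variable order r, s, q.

(NOT r AND NOT s AND NOT q) OR (r AND NOT s AND q) OR (r AND s AND NOT q) OR (r AND s AND q)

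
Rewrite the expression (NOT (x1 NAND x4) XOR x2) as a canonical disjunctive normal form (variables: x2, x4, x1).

(NOT x2 AND x4 AND x1) OR (x2 AND NOT x4 AND NOT x1) OR (x2 AND NOT x4 AND x1) OR (x2 AND x4 AND NOT x1)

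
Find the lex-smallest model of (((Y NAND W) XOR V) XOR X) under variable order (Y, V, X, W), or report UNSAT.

Y=0, V=0, X=0, W=0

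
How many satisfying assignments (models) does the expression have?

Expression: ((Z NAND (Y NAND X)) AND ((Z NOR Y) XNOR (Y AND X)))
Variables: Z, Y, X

Satisfying assignments: (0,1,0)
Count: 1 out of 8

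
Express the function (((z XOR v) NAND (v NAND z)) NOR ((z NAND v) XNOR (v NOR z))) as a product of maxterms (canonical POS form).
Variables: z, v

ΠM(0, 3) = (z OR v) AND (NOT z OR NOT v)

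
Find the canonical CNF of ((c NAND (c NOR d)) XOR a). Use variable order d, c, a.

(d OR c OR NOT a) AND (d OR NOT c OR NOT a) AND (NOT d OR c OR NOT a) AND (NOT d OR NOT c OR NOT a)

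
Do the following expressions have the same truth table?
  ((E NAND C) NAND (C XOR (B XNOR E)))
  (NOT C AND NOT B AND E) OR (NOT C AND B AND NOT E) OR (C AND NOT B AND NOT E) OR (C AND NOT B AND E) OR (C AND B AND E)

Yes, they are equivalent — the two output columns agree on all 8 assignments:
C | B | E | Expression 1 | Expression 2
---------------------------------------
0 | 0 | 0 | 0 | 0
0 | 0 | 1 | 1 | 1
0 | 1 | 0 | 1 | 1
0 | 1 | 1 | 0 | 0
1 | 0 | 0 | 1 | 1
1 | 0 | 1 | 1 | 1
1 | 1 | 0 | 0 | 0
1 | 1 | 1 | 1 | 1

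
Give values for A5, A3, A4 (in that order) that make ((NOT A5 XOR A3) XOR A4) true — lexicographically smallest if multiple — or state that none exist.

A5=0, A3=0, A4=0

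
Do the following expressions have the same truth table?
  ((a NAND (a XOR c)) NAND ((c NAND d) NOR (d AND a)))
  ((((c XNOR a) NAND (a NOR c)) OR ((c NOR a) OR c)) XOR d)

No. Counterexample: with c=0, d=1, a=0, Expression 1 = 1 but Expression 2 = 0.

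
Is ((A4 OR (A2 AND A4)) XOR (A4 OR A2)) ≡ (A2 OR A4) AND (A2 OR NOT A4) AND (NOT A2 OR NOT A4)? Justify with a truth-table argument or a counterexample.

Yes, they are equivalent — the two output columns agree on all 4 assignments:
A2 | A4 | Expression 1 | Expression 2
-------------------------------------
0 | 0 | 0 | 0
0 | 1 | 0 | 0
1 | 0 | 1 | 1
1 | 1 | 0 | 0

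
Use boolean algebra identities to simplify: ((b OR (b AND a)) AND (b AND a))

By absorption (E AND (E OR v) = E):
= (b AND a)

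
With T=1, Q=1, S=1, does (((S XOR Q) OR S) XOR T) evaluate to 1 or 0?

Substituting: (((1 XOR 1) OR 1) XOR 1)
= 0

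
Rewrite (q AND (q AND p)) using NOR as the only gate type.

((q NOR q) NOR (((q NOR q) NOR (p NOR p)) NOR ((q NOR q) NOR (p NOR p))))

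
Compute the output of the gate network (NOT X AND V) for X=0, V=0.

Substituting: (NOT 0 AND 0)
= 0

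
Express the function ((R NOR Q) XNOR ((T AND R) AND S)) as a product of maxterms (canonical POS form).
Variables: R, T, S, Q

ΠM(0, 2, 4, 6, 14, 15) = (R OR T OR S OR Q) AND (R OR T OR NOT S OR Q) AND (R OR NOT T OR S OR Q) AND (R OR NOT T OR NOT S OR Q) AND (NOT R OR NOT T OR NOT S OR Q) AND (NOT R OR NOT T OR NOT S OR NOT Q)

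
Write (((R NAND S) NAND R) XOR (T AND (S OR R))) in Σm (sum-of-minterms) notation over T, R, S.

Σm(0, 1, 3, 4, 6) = (NOT T AND NOT R AND NOT S) OR (NOT T AND NOT R AND S) OR (NOT T AND R AND S) OR (T AND NOT R AND NOT S) OR (T AND R AND NOT S)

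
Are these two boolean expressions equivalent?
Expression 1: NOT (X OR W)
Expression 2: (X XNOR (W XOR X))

No. Counterexample: with X=1, W=0, Expression 1 = 0 but Expression 2 = 1.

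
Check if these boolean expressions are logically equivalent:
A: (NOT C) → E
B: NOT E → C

Yes, Contrapositive is always equivalent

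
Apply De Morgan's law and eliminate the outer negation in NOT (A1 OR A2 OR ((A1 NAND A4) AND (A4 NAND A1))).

NOT A1 AND NOT A2 AND NOT ((A1 NAND A4) AND (A4 NAND A1))
De Morgan's: NOT(OR of terms) = AND of negations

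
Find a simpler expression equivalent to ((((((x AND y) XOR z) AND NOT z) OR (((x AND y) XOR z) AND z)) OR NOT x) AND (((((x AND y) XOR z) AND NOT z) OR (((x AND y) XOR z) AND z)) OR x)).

By distribution ((E OR v) AND (E OR NOT v) = E) then distribution ((E AND v) OR (E AND NOT v) = E):
= ((x AND y) XOR z)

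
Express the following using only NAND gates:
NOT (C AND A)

(((C NAND A) NAND (C NAND A)) NAND ((C NAND A) NAND (C NAND A)))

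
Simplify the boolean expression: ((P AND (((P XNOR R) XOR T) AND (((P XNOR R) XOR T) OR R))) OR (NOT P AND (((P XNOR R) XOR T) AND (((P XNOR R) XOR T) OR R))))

By distribution ((E AND v) OR (E AND NOT v) = E) then absorption (E AND (E OR v) = E):
= ((P XNOR R) XOR T)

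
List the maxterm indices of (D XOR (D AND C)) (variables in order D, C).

ΠM(0, 1, 3) = (D OR C) AND (D OR NOT C) AND (NOT D OR NOT C)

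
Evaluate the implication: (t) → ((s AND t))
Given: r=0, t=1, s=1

Antecedent (t) = 1; consequent ((s AND t)) = 1.
1 → 1 = 1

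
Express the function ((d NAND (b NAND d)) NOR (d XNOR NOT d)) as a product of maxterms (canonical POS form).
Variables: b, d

ΠM(0, 2, 3) = (b OR d) AND (NOT b OR d) AND (NOT b OR NOT d)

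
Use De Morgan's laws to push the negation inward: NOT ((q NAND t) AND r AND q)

NOT (q NAND t) OR NOT r OR NOT q
De Morgan's: NOT(AND of terms) = OR of negations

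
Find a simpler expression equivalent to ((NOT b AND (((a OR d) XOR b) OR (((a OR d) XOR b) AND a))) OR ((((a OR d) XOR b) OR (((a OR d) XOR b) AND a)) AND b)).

By distribution ((E AND v) OR (E AND NOT v) = E) then absorption (E OR (E AND v) = E):
= ((a OR d) XOR b)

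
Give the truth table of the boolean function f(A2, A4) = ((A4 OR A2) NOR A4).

A2 | A4 | Output
----------------
0 | 0 | 1
0 | 1 | 0
1 | 0 | 0
1 | 1 | 0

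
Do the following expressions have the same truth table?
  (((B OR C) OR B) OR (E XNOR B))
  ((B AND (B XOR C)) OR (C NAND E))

No. Counterexample: with E=1, B=0, C=0, Expression 1 = 0 but Expression 2 = 1.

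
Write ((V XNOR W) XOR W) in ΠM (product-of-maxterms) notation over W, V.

ΠM(1, 3) = (W OR NOT V) AND (NOT W OR NOT V)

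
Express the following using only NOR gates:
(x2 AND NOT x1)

((x2 NOR x2) NOR ((x1 NOR x1) NOR (x1 NOR x1)))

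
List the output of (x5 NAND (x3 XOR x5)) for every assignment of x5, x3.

x5 | x3 | Output
----------------
0 | 0 | 1
0 | 1 | 1
1 | 0 | 0
1 | 1 | 1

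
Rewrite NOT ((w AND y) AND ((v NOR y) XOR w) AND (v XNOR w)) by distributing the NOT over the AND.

NOT (w AND y) OR NOT ((v NOR y) XOR w) OR NOT (v XNOR w)
De Morgan's: NOT(AND of terms) = OR of negations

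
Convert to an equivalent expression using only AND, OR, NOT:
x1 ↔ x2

(x1 AND x2) OR (NOT x1 AND NOT x2)
(Biconditional = both true or both false)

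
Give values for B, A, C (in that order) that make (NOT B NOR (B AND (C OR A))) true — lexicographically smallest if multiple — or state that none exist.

B=1, A=0, C=0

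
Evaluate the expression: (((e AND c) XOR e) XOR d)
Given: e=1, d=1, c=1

Substituting: (((1 AND 1) XOR 1) XOR 1)
= 1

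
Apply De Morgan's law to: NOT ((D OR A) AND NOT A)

NOT (D OR A) OR A
De Morgan's: NOT(AND of terms) = OR of negations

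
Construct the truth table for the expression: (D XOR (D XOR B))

D | B | Output
--------------
0 | 0 | 0
0 | 1 | 1
1 | 0 | 0
1 | 1 | 1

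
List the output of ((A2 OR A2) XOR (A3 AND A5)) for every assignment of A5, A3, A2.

A5 | A3 | A2 | Output
---------------------
0 | 0 | 0 | 0
0 | 0 | 1 | 1
0 | 1 | 0 | 0
0 | 1 | 1 | 1
1 | 0 | 0 | 0
1 | 0 | 1 | 1
1 | 1 | 0 | 1
1 | 1 | 1 | 0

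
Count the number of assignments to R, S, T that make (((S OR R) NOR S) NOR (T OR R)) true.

Satisfying assignments: (0,1,0)
Count: 1 out of 8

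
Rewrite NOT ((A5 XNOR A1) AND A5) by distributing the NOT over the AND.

NOT (A5 XNOR A1) OR NOT A5
De Morgan's: NOT(AND of terms) = OR of negations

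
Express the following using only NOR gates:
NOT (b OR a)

(((b NOR a) NOR (b NOR a)) NOR ((b NOR a) NOR (b NOR a)))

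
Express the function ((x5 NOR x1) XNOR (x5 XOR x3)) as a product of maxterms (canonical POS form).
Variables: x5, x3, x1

ΠM(0, 3, 4, 5) = (x5 OR x3 OR x1) AND (x5 OR NOT x3 OR NOT x1) AND (NOT x5 OR x3 OR x1) AND (NOT x5 OR x3 OR NOT x1)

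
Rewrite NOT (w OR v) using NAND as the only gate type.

(((w NAND w) NAND (v NAND v)) NAND ((w NAND w) NAND (v NAND v)))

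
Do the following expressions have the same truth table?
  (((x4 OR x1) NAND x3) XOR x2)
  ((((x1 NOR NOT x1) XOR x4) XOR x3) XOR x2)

No. Counterexample: with x4=0, x3=0, x2=0, x1=0, Expression 1 = 1 but Expression 2 = 0.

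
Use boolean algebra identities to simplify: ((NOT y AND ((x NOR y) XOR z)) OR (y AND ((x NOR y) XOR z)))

By distribution ((E AND v) OR (E AND NOT v) = E):
= ((x NOR y) XOR z)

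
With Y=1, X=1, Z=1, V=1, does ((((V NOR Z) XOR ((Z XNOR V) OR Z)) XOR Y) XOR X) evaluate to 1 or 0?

Substituting: ((((1 NOR 1) XOR ((1 XNOR 1) OR 1)) XOR 1) XOR 1)
= 1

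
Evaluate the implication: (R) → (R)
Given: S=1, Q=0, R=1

Antecedent (R) = 1; consequent (R) = 1.
1 → 1 = 1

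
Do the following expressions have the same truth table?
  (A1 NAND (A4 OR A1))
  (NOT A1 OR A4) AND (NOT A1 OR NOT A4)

Yes, they are equivalent — the two output columns agree on all 4 assignments:
A1 | A4 | Expression 1 | Expression 2
-------------------------------------
0 | 0 | 1 | 1
0 | 1 | 1 | 1
1 | 0 | 0 | 0
1 | 1 | 0 | 0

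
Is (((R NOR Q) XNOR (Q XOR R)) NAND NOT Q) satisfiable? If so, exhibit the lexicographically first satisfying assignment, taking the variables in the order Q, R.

Q=0, R=0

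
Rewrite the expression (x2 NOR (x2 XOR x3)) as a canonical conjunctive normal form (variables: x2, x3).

(x2 OR NOT x3) AND (NOT x2 OR x3) AND (NOT x2 OR NOT x3)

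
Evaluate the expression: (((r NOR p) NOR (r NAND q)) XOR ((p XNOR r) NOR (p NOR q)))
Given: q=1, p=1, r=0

Substituting: (((0 NOR 1) NOR (0 NAND 1)) XOR ((1 XNOR 0) NOR (1 NOR 1)))
= 1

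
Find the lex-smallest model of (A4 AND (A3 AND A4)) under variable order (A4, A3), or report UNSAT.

A4=1, A3=1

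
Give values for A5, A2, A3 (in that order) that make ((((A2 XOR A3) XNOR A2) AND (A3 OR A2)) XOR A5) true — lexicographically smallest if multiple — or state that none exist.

A5=0, A2=1, A3=0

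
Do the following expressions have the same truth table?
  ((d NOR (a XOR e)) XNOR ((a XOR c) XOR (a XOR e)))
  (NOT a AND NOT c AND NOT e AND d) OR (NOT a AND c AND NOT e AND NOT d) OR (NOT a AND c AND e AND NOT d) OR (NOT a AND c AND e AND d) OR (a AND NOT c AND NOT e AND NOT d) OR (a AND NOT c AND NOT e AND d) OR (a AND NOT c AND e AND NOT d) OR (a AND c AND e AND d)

Yes, they are equivalent — the two output columns agree on all 16 assignments:
a | c | e | d | Expression 1 | Expression 2
-------------------------------------------
0 | 0 | 0 | 0 | 0 | 0
0 | 0 | 0 | 1 | 1 | 1
0 | 0 | 1 | 0 | 0 | 0
0 | 0 | 1 | 1 | 0 | 0
0 | 1 | 0 | 0 | 1 | 1
0 | 1 | 0 | 1 | 0 | 0
0 | 1 | 1 | 0 | 1 | 1
0 | 1 | 1 | 1 | 1 | 1
1 | 0 | 0 | 0 | 1 | 1
1 | 0 | 0 | 1 | 1 | 1
1 | 0 | 1 | 0 | 1 | 1
1 | 0 | 1 | 1 | 0 | 0
1 | 1 | 0 | 0 | 0 | 0
1 | 1 | 0 | 1 | 0 | 0
1 | 1 | 1 | 0 | 0 | 0
1 | 1 | 1 | 1 | 1 | 1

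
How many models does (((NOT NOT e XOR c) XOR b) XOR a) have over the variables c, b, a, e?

Satisfying assignments: (0,0,0,1), (0,0,1,0), (0,1,0,0), (0,1,1,1), (1,0,0,0), (1,0,1,1), (1,1,0,1), (1,1,1,0)
Count: 8 out of 16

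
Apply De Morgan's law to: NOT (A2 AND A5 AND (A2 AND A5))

NOT A2 OR NOT A5 OR NOT (A2 AND A5)
De Morgan's: NOT(AND of terms) = OR of negations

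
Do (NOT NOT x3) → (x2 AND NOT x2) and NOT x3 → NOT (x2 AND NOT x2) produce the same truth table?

No, Inverse is not equivalent to original (counterexample: x3=1, x2=0, x4=0)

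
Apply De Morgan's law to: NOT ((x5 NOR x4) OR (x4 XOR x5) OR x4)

NOT (x5 NOR x4) AND NOT (x4 XOR x5) AND NOT x4
De Morgan's: NOT(OR of terms) = AND of negations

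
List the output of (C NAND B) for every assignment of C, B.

C | B | Output
--------------
0 | 0 | 1
0 | 1 | 1
1 | 0 | 1
1 | 1 | 0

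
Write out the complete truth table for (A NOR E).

E | A | Output
--------------
0 | 0 | 1
0 | 1 | 0
1 | 0 | 0
1 | 1 | 0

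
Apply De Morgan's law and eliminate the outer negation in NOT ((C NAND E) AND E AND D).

NOT (C NAND E) OR NOT E OR NOT D
De Morgan's: NOT(AND of terms) = OR of negations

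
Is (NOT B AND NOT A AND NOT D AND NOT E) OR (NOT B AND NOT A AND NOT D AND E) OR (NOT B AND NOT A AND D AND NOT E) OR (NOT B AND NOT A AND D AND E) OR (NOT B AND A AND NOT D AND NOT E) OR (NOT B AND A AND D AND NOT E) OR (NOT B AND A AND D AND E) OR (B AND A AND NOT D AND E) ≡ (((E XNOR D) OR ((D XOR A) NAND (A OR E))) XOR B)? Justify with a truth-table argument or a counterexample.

Yes, they are equivalent — the two output columns agree on all 16 assignments:
B | A | D | E | Expression 1 | Expression 2
-------------------------------------------
0 | 0 | 0 | 0 | 1 | 1
0 | 0 | 0 | 1 | 1 | 1
0 | 0 | 1 | 0 | 1 | 1
0 | 0 | 1 | 1 | 1 | 1
0 | 1 | 0 | 0 | 1 | 1
0 | 1 | 0 | 1 | 0 | 0
0 | 1 | 1 | 0 | 1 | 1
0 | 1 | 1 | 1 | 1 | 1
1 | 0 | 0 | 0 | 0 | 0
1 | 0 | 0 | 1 | 0 | 0
1 | 0 | 1 | 0 | 0 | 0
1 | 0 | 1 | 1 | 0 | 0
1 | 1 | 0 | 0 | 0 | 0
1 | 1 | 0 | 1 | 1 | 1
1 | 1 | 1 | 0 | 0 | 0
1 | 1 | 1 | 1 | 0 | 0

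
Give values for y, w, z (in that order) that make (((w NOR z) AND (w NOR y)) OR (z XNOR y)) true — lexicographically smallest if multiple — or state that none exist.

y=0, w=0, z=0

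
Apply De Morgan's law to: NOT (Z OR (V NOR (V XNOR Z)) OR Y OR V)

NOT Z AND NOT (V NOR (V XNOR Z)) AND NOT Y AND NOT V
De Morgan's: NOT(OR of terms) = AND of negations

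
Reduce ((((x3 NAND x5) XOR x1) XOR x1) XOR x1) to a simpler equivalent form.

By XOR self-cancellation ((E XOR v) XOR v = E):
= ((x3 NAND x5) XOR x1)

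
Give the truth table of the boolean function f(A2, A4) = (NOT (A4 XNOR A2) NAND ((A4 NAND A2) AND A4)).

A2 | A4 | Output
----------------
0 | 0 | 1
0 | 1 | 0
1 | 0 | 1
1 | 1 | 1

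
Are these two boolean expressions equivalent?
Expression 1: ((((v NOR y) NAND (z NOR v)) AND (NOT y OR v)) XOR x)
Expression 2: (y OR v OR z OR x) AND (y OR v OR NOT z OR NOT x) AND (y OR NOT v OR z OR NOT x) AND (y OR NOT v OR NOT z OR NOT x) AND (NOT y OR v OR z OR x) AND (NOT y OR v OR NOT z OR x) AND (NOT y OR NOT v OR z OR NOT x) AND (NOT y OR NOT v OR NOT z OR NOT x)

Yes, they are equivalent — the two output columns agree on all 16 assignments:
y | v | z | x | Expression 1 | Expression 2
-------------------------------------------
0 | 0 | 0 | 0 | 0 | 0
0 | 0 | 0 | 1 | 1 | 1
0 | 0 | 1 | 0 | 1 | 1
0 | 0 | 1 | 1 | 0 | 0
0 | 1 | 0 | 0 | 1 | 1
0 | 1 | 0 | 1 | 0 | 0
0 | 1 | 1 | 0 | 1 | 1
0 | 1 | 1 | 1 | 0 | 0
1 | 0 | 0 | 0 | 0 | 0
1 | 0 | 0 | 1 | 1 | 1
1 | 0 | 1 | 0 | 0 | 0
1 | 0 | 1 | 1 | 1 | 1
1 | 1 | 0 | 0 | 1 | 1
1 | 1 | 0 | 1 | 0 | 0
1 | 1 | 1 | 0 | 1 | 1
1 | 1 | 1 | 1 | 0 | 0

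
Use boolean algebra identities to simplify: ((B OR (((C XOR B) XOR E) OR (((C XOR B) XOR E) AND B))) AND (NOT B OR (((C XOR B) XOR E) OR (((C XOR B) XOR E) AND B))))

By distribution ((E OR v) AND (E OR NOT v) = E) then absorption (E OR (E AND v) = E):
= ((C XOR B) XOR E)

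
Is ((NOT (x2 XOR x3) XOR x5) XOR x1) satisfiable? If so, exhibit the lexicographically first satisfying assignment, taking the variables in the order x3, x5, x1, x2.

x3=0, x5=0, x1=0, x2=0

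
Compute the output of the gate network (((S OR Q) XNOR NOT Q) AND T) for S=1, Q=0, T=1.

Substituting: (((1 OR 0) XNOR NOT 0) AND 1)
= 1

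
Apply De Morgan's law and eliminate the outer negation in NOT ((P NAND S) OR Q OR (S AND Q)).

NOT (P NAND S) AND NOT Q AND NOT (S AND Q)
De Morgan's: NOT(OR of terms) = AND of negations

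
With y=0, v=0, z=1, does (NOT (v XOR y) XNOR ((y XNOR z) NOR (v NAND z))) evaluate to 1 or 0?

Substituting: (NOT (0 XOR 0) XNOR ((0 XNOR 1) NOR (0 NAND 1)))
= 0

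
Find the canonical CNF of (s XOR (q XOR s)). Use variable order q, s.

(q OR s) AND (q OR NOT s)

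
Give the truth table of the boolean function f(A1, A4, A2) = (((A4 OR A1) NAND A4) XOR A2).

A1 | A4 | A2 | Output
---------------------
0 | 0 | 0 | 1
0 | 0 | 1 | 0
0 | 1 | 0 | 0
0 | 1 | 1 | 1
1 | 0 | 0 | 1
1 | 0 | 1 | 0
1 | 1 | 0 | 0
1 | 1 | 1 | 1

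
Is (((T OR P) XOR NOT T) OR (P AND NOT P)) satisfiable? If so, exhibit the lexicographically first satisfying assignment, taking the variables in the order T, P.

T=0, P=0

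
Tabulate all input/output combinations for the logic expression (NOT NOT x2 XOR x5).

x2 | x5 | Output
----------------
0 | 0 | 0
0 | 1 | 1
1 | 0 | 1
1 | 1 | 0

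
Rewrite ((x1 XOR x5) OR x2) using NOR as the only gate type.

((((((x1 NOR x5) NOR (x1 NOR x5)) NOR ((x1 NOR x5) NOR (x1 NOR x5))) NOR ((((x1 NOR x1) NOR (x5 NOR x5)) NOR ((x1 NOR x1) NOR (x5 NOR x5))) NOR (((x1 NOR x1) NOR (x5 NOR x5)) NOR ((x1 NOR x1) NOR (x5 NOR x5))))) NOR x2) NOR (((((x1 NOR x5) NOR (x1 NOR x5)) NOR ((x1 NOR x5) NOR (x1 NOR x5))) NOR ((((x1 NOR x1) NOR (x5 NOR x5)) NOR ((x1 NOR x1) NOR (x5 NOR x5))) NOR (((x1 NOR x1) NOR (x5 NOR x5)) NOR ((x1 NOR x1) NOR (x5 NOR x5))))) NOR x2))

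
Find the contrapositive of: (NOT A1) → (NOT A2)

Contrapositive: A2 → A1
Note: A statement and its contrapositive are logically equivalent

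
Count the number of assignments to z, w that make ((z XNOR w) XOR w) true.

Satisfying assignments: (0,0), (0,1)
Count: 2 out of 4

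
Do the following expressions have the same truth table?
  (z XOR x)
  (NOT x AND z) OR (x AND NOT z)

Yes, they are equivalent — the two output columns agree on all 4 assignments:
x | z | Expression 1 | Expression 2
-----------------------------------
0 | 0 | 0 | 0
0 | 1 | 1 | 1
1 | 0 | 1 | 1
1 | 1 | 0 | 0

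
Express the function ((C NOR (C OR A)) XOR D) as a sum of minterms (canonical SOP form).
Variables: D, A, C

Σm(0, 5, 6, 7) = (NOT D AND NOT A AND NOT C) OR (D AND NOT A AND C) OR (D AND A AND NOT C) OR (D AND A AND C)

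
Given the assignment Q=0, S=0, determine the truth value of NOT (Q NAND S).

Substituting: NOT (0 NAND 0)
= 0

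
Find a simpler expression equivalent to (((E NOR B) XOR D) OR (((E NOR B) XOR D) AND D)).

By absorption (E OR (E AND v) = E):
= ((E NOR B) XOR D)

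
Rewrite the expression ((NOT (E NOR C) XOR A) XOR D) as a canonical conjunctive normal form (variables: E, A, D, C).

(E OR A OR D OR C) AND (E OR A OR NOT D OR NOT C) AND (E OR NOT A OR D OR NOT C) AND (E OR NOT A OR NOT D OR C) AND (NOT E OR A OR NOT D OR C) AND (NOT E OR A OR NOT D OR NOT C) AND (NOT E OR NOT A OR D OR C) AND (NOT E OR NOT A OR D OR NOT C)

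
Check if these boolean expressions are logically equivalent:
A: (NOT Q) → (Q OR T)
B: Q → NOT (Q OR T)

No, Inverse is not equivalent to original (counterexample: Q=0, T=0)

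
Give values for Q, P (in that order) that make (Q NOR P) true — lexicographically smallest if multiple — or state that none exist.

Q=0, P=0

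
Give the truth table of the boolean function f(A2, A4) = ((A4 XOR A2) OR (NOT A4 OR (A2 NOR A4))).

A2 | A4 | Output
----------------
0 | 0 | 1
0 | 1 | 1
1 | 0 | 1
1 | 1 | 0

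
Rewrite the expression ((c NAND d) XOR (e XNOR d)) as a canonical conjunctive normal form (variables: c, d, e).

(c OR d OR e) AND (c OR NOT d OR NOT e) AND (NOT c OR d OR e) AND (NOT c OR NOT d OR e)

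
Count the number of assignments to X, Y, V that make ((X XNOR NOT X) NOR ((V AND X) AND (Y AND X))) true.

Satisfying assignments: (0,0,0), (0,0,1), (0,1,0), (0,1,1), (1,0,0), (1,0,1), (1,1,0)
Count: 7 out of 8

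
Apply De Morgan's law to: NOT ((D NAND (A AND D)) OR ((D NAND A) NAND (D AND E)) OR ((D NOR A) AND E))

NOT (D NAND (A AND D)) AND NOT ((D NAND A) NAND (D AND E)) AND NOT ((D NOR A) AND E)
De Morgan's: NOT(OR of terms) = AND of negations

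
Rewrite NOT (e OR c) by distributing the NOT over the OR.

NOT e AND NOT c
De Morgan's: NOT(OR of terms) = AND of negations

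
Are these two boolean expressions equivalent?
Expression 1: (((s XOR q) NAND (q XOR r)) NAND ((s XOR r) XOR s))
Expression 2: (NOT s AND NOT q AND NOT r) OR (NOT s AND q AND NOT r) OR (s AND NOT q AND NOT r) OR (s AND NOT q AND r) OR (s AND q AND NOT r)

Yes, they are equivalent — the two output columns agree on all 8 assignments:
s | q | r | Expression 1 | Expression 2
---------------------------------------
0 | 0 | 0 | 1 | 1
0 | 0 | 1 | 0 | 0
0 | 1 | 0 | 1 | 1
0 | 1 | 1 | 0 | 0
1 | 0 | 0 | 1 | 1
1 | 0 | 1 | 1 | 1
1 | 1 | 0 | 1 | 1
1 | 1 | 1 | 0 | 0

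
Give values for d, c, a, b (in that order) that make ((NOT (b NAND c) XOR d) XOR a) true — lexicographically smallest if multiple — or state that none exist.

d=0, c=0, a=1, b=0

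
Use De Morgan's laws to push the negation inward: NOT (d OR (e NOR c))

NOT d AND NOT (e NOR c)
De Morgan's: NOT(OR of terms) = AND of negations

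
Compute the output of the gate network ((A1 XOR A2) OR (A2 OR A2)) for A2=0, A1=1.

Substituting: ((1 XOR 0) OR (0 OR 0))
= 1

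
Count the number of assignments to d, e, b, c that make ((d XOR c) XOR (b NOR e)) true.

Satisfying assignments: (0,0,0,0), (0,0,1,1), (0,1,0,1), (0,1,1,1), (1,0,0,1), (1,0,1,0), (1,1,0,0), (1,1,1,0)
Count: 8 out of 16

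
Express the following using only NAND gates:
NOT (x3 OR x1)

(((x3 NAND x3) NAND (x1 NAND x1)) NAND ((x3 NAND x3) NAND (x1 NAND x1)))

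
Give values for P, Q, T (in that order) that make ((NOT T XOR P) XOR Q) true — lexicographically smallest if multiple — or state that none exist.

P=0, Q=0, T=0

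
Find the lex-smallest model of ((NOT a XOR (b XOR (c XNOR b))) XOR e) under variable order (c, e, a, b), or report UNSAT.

c=0, e=0, a=1, b=0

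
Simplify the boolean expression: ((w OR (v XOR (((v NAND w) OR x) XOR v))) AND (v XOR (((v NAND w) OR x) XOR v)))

By absorption (E AND (E OR v) = E) then XOR self-cancellation ((E XOR v) XOR v = E):
= ((v NAND w) OR x)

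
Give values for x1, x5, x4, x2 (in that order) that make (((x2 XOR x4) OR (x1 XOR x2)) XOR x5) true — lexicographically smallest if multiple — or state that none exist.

x1=0, x5=0, x4=0, x2=1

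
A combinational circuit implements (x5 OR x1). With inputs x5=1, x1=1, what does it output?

Substituting: (1 OR 1)
= 1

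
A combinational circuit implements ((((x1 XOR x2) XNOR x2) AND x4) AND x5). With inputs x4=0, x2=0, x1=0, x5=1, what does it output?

Substituting: ((((0 XOR 0) XNOR 0) AND 0) AND 1)
= 0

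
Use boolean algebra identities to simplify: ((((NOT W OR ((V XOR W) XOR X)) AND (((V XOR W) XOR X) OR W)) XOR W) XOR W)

By XOR self-cancellation ((E XOR v) XOR v = E) then distribution ((E OR v) AND (E OR NOT v) = E):
= ((V XOR W) XOR X)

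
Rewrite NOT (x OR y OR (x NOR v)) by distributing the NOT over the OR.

NOT x AND NOT y AND NOT (x NOR v)
De Morgan's: NOT(OR of terms) = AND of negations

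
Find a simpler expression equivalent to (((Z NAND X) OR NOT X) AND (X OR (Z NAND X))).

By distribution ((E OR v) AND (E OR NOT v) = E):
= (Z NAND X)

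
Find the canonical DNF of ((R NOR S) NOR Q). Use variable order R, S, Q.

(NOT R AND S AND NOT Q) OR (R AND NOT S AND NOT Q) OR (R AND S AND NOT Q)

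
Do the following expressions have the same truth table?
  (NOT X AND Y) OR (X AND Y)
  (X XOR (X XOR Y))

Yes, they are equivalent — the two output columns agree on all 4 assignments:
X | Y | Expression 1 | Expression 2
-----------------------------------
0 | 0 | 0 | 0
0 | 1 | 1 | 1
1 | 0 | 0 | 0
1 | 1 | 1 | 1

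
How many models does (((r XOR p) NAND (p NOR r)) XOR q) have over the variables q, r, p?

Satisfying assignments: (0,0,0), (0,0,1), (0,1,0), (0,1,1)
Count: 4 out of 8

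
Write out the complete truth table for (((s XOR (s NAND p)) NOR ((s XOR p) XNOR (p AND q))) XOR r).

r | q | p | s | Output
----------------------
0 | 0 | 0 | 0 | 0
0 | 0 | 0 | 1 | 1
0 | 0 | 1 | 0 | 0
0 | 0 | 1 | 1 | 0
0 | 1 | 0 | 0 | 0
0 | 1 | 0 | 1 | 1
0 | 1 | 1 | 0 | 0
0 | 1 | 1 | 1 | 0
1 | 0 | 0 | 0 | 1
1 | 0 | 0 | 1 | 0
1 | 0 | 1 | 0 | 1
1 | 0 | 1 | 1 | 1
1 | 1 | 0 | 0 | 1
1 | 1 | 0 | 1 | 0
1 | 1 | 1 | 0 | 1
1 | 1 | 1 | 1 | 1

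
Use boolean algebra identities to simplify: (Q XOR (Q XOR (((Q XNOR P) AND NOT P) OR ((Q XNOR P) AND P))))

By XOR self-cancellation ((E XOR v) XOR v = E) then distribution ((E AND v) OR (E AND NOT v) = E):
= (Q XNOR P)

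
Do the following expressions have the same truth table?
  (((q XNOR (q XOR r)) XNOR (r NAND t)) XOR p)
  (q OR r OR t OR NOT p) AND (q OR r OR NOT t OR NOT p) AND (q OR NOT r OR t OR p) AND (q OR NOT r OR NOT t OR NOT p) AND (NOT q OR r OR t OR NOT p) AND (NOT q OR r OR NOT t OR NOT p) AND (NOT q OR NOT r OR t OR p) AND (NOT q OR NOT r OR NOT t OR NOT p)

Yes, they are equivalent — the two output columns agree on all 16 assignments:
q | r | t | p | Expression 1 | Expression 2
-------------------------------------------
0 | 0 | 0 | 0 | 1 | 1
0 | 0 | 0 | 1 | 0 | 0
0 | 0 | 1 | 0 | 1 | 1
0 | 0 | 1 | 1 | 0 | 0
0 | 1 | 0 | 0 | 0 | 0
0 | 1 | 0 | 1 | 1 | 1
0 | 1 | 1 | 0 | 1 | 1
0 | 1 | 1 | 1 | 0 | 0
1 | 0 | 0 | 0 | 1 | 1
1 | 0 | 0 | 1 | 0 | 0
1 | 0 | 1 | 0 | 1 | 1
1 | 0 | 1 | 1 | 0 | 0
1 | 1 | 0 | 0 | 0 | 0
1 | 1 | 0 | 1 | 1 | 1
1 | 1 | 1 | 0 | 1 | 1
1 | 1 | 1 | 1 | 0 | 0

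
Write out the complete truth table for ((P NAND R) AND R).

P | R | Output
--------------
0 | 0 | 0
0 | 1 | 1
1 | 0 | 0
1 | 1 | 0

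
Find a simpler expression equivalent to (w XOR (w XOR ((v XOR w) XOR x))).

By XOR self-cancellation ((E XOR v) XOR v = E):
= ((v XOR w) XOR x)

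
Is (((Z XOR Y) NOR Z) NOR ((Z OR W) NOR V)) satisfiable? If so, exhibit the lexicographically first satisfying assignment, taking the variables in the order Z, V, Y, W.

Z=0, V=0, Y=1, W=1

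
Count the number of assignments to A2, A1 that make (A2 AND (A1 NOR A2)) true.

No assignment satisfies the expression.
Count: 0 out of 4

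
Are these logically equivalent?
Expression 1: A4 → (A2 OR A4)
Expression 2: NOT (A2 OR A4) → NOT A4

Yes, Contrapositive is always equivalent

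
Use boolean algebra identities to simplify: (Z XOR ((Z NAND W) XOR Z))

By XOR self-cancellation ((E XOR v) XOR v = E):
= (Z NAND W)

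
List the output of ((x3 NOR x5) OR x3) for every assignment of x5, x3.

x5 | x3 | Output
----------------
0 | 0 | 1
0 | 1 | 1
1 | 0 | 0
1 | 1 | 1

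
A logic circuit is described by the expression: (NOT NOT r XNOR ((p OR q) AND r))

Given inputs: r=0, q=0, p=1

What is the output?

Substituting: (NOT NOT 0 XNOR ((1 OR 0) AND 0))
= 1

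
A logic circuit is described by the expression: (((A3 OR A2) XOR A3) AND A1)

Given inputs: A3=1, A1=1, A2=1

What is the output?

Substituting: (((1 OR 1) XOR 1) AND 1)
= 0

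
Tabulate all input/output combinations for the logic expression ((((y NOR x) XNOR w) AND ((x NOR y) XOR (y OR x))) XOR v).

x | y | v | w | Output
----------------------
0 | 0 | 0 | 0 | 0
0 | 0 | 0 | 1 | 1
0 | 0 | 1 | 0 | 1
0 | 0 | 1 | 1 | 0
0 | 1 | 0 | 0 | 1
0 | 1 | 0 | 1 | 0
0 | 1 | 1 | 0 | 0
0 | 1 | 1 | 1 | 1
1 | 0 | 0 | 0 | 1
1 | 0 | 0 | 1 | 0
1 | 0 | 1 | 0 | 0
1 | 0 | 1 | 1 | 1
1 | 1 | 0 | 0 | 1
1 | 1 | 0 | 1 | 0
1 | 1 | 1 | 0 | 0
1 | 1 | 1 | 1 | 1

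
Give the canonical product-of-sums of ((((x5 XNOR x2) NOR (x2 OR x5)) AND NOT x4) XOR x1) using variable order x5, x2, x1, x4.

ΠM(0, 1, 4, 5, 8, 9, 12, 13) = (x5 OR x2 OR x1 OR x4) AND (x5 OR x2 OR x1 OR NOT x4) AND (x5 OR NOT x2 OR x1 OR x4) AND (x5 OR NOT x2 OR x1 OR NOT x4) AND (NOT x5 OR x2 OR x1 OR x4) AND (NOT x5 OR x2 OR x1 OR NOT x4) AND (NOT x5 OR NOT x2 OR x1 OR x4) AND (NOT x5 OR NOT x2 OR x1 OR NOT x4)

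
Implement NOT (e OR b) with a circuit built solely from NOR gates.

(((e NOR b) NOR (e NOR b)) NOR ((e NOR b) NOR (e NOR b)))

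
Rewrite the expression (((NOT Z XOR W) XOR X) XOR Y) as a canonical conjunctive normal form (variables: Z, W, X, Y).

(Z OR W OR X OR NOT Y) AND (Z OR W OR NOT X OR Y) AND (Z OR NOT W OR X OR Y) AND (Z OR NOT W OR NOT X OR NOT Y) AND (NOT Z OR W OR X OR Y) AND (NOT Z OR W OR NOT X OR NOT Y) AND (NOT Z OR NOT W OR X OR NOT Y) AND (NOT Z OR NOT W OR NOT X OR Y)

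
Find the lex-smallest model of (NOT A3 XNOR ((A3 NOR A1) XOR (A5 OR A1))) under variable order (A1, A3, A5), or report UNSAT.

A1=0, A3=0, A5=0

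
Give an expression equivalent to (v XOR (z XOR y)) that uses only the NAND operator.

((v NAND (v NAND ((z NAND (z NAND y)) NAND (y NAND (z NAND y))))) NAND (((z NAND (z NAND y)) NAND (y NAND (z NAND y))) NAND (v NAND ((z NAND (z NAND y)) NAND (y NAND (z NAND y))))))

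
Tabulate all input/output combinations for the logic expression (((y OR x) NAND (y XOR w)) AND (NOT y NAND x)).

w | x | y | Output
------------------
0 | 0 | 0 | 1
0 | 0 | 1 | 0
0 | 1 | 0 | 0
0 | 1 | 1 | 0
1 | 0 | 0 | 1
1 | 0 | 1 | 1
1 | 1 | 0 | 0
1 | 1 | 1 | 1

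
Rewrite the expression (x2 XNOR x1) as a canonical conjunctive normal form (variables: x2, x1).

(x2 OR NOT x1) AND (NOT x2 OR x1)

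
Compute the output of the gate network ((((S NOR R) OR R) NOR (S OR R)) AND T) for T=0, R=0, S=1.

Substituting: ((((1 NOR 0) OR 0) NOR (1 OR 0)) AND 0)
= 0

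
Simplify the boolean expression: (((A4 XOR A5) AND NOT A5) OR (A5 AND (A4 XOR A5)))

By distribution ((E AND v) OR (E AND NOT v) = E):
= (A4 XOR A5)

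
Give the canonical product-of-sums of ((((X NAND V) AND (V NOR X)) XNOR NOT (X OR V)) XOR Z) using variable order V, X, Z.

ΠM(1, 3, 5, 7) = (V OR X OR NOT Z) AND (V OR NOT X OR NOT Z) AND (NOT V OR X OR NOT Z) AND (NOT V OR NOT X OR NOT Z)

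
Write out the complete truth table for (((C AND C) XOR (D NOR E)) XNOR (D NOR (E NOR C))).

E | C | D | Output
------------------
0 | 0 | 0 | 0
0 | 0 | 1 | 1
0 | 1 | 0 | 0
0 | 1 | 1 | 0
1 | 0 | 0 | 0
1 | 0 | 1 | 1
1 | 1 | 0 | 1
1 | 1 | 1 | 0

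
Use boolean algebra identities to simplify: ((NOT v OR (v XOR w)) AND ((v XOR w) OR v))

By distribution ((E OR v) AND (E OR NOT v) = E):
= (v XOR w)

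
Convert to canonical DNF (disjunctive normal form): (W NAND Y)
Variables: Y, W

(NOT Y AND NOT W) OR (NOT Y AND W) OR (Y AND NOT W)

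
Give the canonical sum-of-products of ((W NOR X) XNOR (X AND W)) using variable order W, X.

Σm(1, 2) = (NOT W AND X) OR (W AND NOT X)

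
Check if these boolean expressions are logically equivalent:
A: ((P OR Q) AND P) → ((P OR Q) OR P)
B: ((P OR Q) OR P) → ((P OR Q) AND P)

No, Converse is not equivalent to original (counterexample: Q=1, P=0)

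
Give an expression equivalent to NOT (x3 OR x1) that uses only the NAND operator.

(((x3 NAND x3) NAND (x1 NAND x1)) NAND ((x3 NAND x3) NAND (x1 NAND x1)))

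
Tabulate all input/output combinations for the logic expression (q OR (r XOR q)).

q | r | Output
--------------
0 | 0 | 0
0 | 1 | 1
1 | 0 | 1
1 | 1 | 1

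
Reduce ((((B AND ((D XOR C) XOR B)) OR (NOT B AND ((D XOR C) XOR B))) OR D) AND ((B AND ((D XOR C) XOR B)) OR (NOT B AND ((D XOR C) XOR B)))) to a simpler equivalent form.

By absorption (E AND (E OR v) = E) then distribution ((E AND v) OR (E AND NOT v) = E):
= ((D XOR C) XOR B)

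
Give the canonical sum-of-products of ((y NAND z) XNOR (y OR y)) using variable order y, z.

Σm(2) = (y AND NOT z)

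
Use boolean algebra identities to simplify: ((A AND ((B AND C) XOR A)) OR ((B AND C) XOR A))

By absorption (E OR (E AND v) = E):
= ((B AND C) XOR A)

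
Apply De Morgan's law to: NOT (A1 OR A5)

NOT A1 AND NOT A5
De Morgan's: NOT(OR of terms) = AND of negations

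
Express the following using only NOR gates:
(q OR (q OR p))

((q NOR ((q NOR p) NOR (q NOR p))) NOR (q NOR ((q NOR p) NOR (q NOR p))))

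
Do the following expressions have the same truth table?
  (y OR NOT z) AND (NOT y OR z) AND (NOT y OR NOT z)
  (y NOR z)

Yes, they are equivalent — the two output columns agree on all 4 assignments:
y | z | Expression 1 | Expression 2
-----------------------------------
0 | 0 | 1 | 1
0 | 1 | 0 | 0
1 | 0 | 0 | 0
1 | 1 | 0 | 0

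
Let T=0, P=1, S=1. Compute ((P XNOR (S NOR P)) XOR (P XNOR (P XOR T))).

Substituting: ((1 XNOR (1 NOR 1)) XOR (1 XNOR (1 XOR 0)))
= 1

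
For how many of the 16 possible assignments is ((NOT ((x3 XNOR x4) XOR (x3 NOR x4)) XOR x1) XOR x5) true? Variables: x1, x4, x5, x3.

Satisfying assignments: (0,0,0,0), (0,0,0,1), (0,1,0,0), (0,1,1,1), (1,0,1,0), (1,0,1,1), (1,1,0,1), (1,1,1,0)
Count: 8 out of 16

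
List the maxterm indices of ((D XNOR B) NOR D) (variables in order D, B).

ΠM(0, 2, 3) = (D OR B) AND (NOT D OR B) AND (NOT D OR NOT B)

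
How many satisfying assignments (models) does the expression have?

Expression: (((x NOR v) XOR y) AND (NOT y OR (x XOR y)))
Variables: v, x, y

Satisfying assignments: (0,0,0), (1,0,1)
Count: 2 out of 8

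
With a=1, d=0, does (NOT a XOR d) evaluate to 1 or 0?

Substituting: (NOT 1 XOR 0)
= 0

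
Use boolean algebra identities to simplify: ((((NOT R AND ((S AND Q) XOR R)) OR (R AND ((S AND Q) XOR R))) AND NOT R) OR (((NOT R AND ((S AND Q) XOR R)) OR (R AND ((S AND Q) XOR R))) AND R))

By distribution ((E AND v) OR (E AND NOT v) = E) then distribution ((E AND v) OR (E AND NOT v) = E):
= ((S AND Q) XOR R)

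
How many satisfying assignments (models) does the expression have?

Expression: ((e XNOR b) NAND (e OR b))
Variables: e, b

Satisfying assignments: (0,0), (0,1), (1,0)
Count: 3 out of 4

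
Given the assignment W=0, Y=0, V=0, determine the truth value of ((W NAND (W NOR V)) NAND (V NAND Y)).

Substituting: ((0 NAND (0 NOR 0)) NAND (0 NAND 0))
= 0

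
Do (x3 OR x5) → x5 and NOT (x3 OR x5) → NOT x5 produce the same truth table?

No, Inverse is not equivalent to original (counterexample: x5=0, x3=1)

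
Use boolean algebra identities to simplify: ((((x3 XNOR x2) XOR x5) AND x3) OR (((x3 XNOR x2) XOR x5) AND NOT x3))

By distribution ((E AND v) OR (E AND NOT v) = E):
= ((x3 XNOR x2) XOR x5)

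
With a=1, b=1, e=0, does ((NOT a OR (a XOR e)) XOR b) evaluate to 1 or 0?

Substituting: ((NOT 1 OR (1 XOR 0)) XOR 1)
= 0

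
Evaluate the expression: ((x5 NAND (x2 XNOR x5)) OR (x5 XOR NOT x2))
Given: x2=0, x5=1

Substituting: ((1 NAND (0 XNOR 1)) OR (1 XOR NOT 0))
= 1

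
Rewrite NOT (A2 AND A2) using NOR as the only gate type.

(((A2 NOR A2) NOR (A2 NOR A2)) NOR ((A2 NOR A2) NOR (A2 NOR A2)))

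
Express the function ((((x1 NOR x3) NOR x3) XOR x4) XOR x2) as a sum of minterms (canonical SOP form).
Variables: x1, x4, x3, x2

Σm(1, 3, 4, 6, 8, 11, 13, 14) = (NOT x1 AND NOT x4 AND NOT x3 AND x2) OR (NOT x1 AND NOT x4 AND x3 AND x2) OR (NOT x1 AND x4 AND NOT x3 AND NOT x2) OR (NOT x1 AND x4 AND x3 AND NOT x2) OR (x1 AND NOT x4 AND NOT x3 AND NOT x2) OR (x1 AND NOT x4 AND x3 AND x2) OR (x1 AND x4 AND NOT x3 AND x2) OR (x1 AND x4 AND x3 AND NOT x2)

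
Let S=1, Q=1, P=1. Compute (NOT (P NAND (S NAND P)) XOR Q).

Substituting: (NOT (1 NAND (1 NAND 1)) XOR 1)
= 1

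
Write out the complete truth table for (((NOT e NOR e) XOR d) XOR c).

d | c | e | Output
------------------
0 | 0 | 0 | 0
0 | 0 | 1 | 0
0 | 1 | 0 | 1
0 | 1 | 1 | 1
1 | 0 | 0 | 1
1 | 0 | 1 | 1
1 | 1 | 0 | 0
1 | 1 | 1 | 0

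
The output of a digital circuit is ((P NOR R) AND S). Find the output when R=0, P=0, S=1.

Substituting: ((0 NOR 0) AND 1)
= 1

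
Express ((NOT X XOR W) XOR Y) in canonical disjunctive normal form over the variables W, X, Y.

(NOT W AND NOT X AND NOT Y) OR (NOT W AND X AND Y) OR (W AND NOT X AND Y) OR (W AND X AND NOT Y)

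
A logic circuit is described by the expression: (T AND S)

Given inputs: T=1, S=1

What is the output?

Substituting: (1 AND 1)
= 1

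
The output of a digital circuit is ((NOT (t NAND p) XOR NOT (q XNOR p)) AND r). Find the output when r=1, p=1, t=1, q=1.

Substituting: ((NOT (1 NAND 1) XOR NOT (1 XNOR 1)) AND 1)
= 1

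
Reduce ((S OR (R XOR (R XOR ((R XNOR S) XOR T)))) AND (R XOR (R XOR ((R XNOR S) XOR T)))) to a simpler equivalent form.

By absorption (E AND (E OR v) = E) then XOR self-cancellation ((E XOR v) XOR v = E):
= ((R XNOR S) XOR T)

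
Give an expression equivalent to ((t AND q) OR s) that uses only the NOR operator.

((((t NOR t) NOR (q NOR q)) NOR s) NOR (((t NOR t) NOR (q NOR q)) NOR s))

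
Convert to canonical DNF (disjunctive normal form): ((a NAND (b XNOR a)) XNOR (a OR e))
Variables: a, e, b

(NOT a AND e AND NOT b) OR (NOT a AND e AND b) OR (a AND NOT e AND NOT b) OR (a AND e AND NOT b)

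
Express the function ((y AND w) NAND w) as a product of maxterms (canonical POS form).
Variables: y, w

ΠM(3) = (NOT y OR NOT w)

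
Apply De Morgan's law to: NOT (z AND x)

NOT z OR NOT x
De Morgan's: NOT(AND of terms) = OR of negations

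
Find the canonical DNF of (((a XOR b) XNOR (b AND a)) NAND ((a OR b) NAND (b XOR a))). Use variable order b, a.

(NOT b AND a) OR (b AND NOT a) OR (b AND a)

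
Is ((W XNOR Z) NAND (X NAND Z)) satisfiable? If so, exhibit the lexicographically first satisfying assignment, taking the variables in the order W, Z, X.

W=0, Z=1, X=0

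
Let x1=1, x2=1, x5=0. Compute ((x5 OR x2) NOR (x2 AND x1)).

Substituting: ((0 OR 1) NOR (1 AND 1))
= 0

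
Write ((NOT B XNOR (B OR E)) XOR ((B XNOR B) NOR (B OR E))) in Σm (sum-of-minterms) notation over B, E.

Σm(1) = (NOT B AND E)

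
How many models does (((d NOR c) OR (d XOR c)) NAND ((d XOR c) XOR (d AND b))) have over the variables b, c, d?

Satisfying assignments: (0,0,0), (0,1,1), (1,0,0), (1,0,1), (1,1,1)
Count: 5 out of 8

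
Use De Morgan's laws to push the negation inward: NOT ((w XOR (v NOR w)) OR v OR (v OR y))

NOT (w XOR (v NOR w)) AND NOT v AND NOT (v OR y)
De Morgan's: NOT(OR of terms) = AND of negations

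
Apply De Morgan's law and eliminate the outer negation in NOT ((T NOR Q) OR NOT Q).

NOT (T NOR Q) AND Q
De Morgan's: NOT(OR of terms) = AND of negations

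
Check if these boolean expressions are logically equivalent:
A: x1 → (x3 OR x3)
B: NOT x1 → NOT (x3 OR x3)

No, Inverse is not equivalent to original (counterexample: x3=0, x1=1)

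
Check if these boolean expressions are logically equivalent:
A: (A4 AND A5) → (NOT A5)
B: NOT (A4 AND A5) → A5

No, Inverse is not equivalent to original (counterexample: A4=0, A5=0)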